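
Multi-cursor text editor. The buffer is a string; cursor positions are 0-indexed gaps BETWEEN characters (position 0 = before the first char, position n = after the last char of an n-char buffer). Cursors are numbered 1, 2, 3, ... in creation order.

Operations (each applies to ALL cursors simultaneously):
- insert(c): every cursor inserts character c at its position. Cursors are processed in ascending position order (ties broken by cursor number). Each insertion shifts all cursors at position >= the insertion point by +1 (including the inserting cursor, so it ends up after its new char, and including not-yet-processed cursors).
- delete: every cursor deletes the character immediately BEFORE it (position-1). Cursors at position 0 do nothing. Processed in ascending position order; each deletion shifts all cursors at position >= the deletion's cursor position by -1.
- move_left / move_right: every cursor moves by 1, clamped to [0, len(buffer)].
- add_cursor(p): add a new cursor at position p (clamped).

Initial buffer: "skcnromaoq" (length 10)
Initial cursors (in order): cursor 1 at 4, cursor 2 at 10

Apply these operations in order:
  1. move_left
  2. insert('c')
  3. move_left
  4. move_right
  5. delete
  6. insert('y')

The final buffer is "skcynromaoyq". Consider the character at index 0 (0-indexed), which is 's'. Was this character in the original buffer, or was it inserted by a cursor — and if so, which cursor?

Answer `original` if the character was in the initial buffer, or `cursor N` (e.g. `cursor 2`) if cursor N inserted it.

Answer: original

Derivation:
After op 1 (move_left): buffer="skcnromaoq" (len 10), cursors c1@3 c2@9, authorship ..........
After op 2 (insert('c')): buffer="skccnromaocq" (len 12), cursors c1@4 c2@11, authorship ...1......2.
After op 3 (move_left): buffer="skccnromaocq" (len 12), cursors c1@3 c2@10, authorship ...1......2.
After op 4 (move_right): buffer="skccnromaocq" (len 12), cursors c1@4 c2@11, authorship ...1......2.
After op 5 (delete): buffer="skcnromaoq" (len 10), cursors c1@3 c2@9, authorship ..........
After op 6 (insert('y')): buffer="skcynromaoyq" (len 12), cursors c1@4 c2@11, authorship ...1......2.
Authorship (.=original, N=cursor N): . . . 1 . . . . . . 2 .
Index 0: author = original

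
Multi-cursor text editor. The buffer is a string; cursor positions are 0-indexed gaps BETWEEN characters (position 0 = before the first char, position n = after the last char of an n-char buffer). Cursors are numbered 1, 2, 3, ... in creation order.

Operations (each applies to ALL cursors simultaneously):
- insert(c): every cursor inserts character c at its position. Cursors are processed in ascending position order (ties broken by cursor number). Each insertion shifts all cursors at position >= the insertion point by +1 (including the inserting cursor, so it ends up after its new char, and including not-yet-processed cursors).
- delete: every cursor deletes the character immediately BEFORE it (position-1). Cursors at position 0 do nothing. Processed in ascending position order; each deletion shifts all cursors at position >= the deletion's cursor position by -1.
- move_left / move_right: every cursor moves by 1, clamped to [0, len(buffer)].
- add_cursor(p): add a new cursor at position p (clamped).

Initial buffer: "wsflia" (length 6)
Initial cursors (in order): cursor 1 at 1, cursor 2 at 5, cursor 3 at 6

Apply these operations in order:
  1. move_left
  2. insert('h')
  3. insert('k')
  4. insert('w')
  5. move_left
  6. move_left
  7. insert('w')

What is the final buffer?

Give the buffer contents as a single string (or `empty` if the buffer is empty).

Answer: hwkwwsflhwkwihwkwa

Derivation:
After op 1 (move_left): buffer="wsflia" (len 6), cursors c1@0 c2@4 c3@5, authorship ......
After op 2 (insert('h')): buffer="hwsflhiha" (len 9), cursors c1@1 c2@6 c3@8, authorship 1....2.3.
After op 3 (insert('k')): buffer="hkwsflhkihka" (len 12), cursors c1@2 c2@8 c3@11, authorship 11....22.33.
After op 4 (insert('w')): buffer="hkwwsflhkwihkwa" (len 15), cursors c1@3 c2@10 c3@14, authorship 111....222.333.
After op 5 (move_left): buffer="hkwwsflhkwihkwa" (len 15), cursors c1@2 c2@9 c3@13, authorship 111....222.333.
After op 6 (move_left): buffer="hkwwsflhkwihkwa" (len 15), cursors c1@1 c2@8 c3@12, authorship 111....222.333.
After op 7 (insert('w')): buffer="hwkwwsflhwkwihwkwa" (len 18), cursors c1@2 c2@10 c3@15, authorship 1111....2222.3333.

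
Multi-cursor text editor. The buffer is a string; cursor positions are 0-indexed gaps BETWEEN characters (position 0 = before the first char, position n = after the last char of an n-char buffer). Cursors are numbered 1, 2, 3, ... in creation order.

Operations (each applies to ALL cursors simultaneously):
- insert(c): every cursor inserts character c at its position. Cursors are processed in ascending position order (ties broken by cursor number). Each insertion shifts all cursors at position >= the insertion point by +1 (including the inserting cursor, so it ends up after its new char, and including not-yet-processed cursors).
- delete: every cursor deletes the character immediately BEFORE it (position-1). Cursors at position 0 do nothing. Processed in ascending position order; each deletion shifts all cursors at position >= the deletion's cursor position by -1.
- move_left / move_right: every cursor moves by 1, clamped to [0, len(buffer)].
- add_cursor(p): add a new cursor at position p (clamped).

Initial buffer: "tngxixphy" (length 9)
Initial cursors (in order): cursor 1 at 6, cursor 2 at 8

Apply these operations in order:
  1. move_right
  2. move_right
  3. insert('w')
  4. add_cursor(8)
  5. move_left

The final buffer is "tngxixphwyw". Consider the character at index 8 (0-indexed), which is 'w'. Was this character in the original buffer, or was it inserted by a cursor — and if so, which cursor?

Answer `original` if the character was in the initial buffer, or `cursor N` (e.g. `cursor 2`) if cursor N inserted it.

After op 1 (move_right): buffer="tngxixphy" (len 9), cursors c1@7 c2@9, authorship .........
After op 2 (move_right): buffer="tngxixphy" (len 9), cursors c1@8 c2@9, authorship .........
After op 3 (insert('w')): buffer="tngxixphwyw" (len 11), cursors c1@9 c2@11, authorship ........1.2
After op 4 (add_cursor(8)): buffer="tngxixphwyw" (len 11), cursors c3@8 c1@9 c2@11, authorship ........1.2
After op 5 (move_left): buffer="tngxixphwyw" (len 11), cursors c3@7 c1@8 c2@10, authorship ........1.2
Authorship (.=original, N=cursor N): . . . . . . . . 1 . 2
Index 8: author = 1

Answer: cursor 1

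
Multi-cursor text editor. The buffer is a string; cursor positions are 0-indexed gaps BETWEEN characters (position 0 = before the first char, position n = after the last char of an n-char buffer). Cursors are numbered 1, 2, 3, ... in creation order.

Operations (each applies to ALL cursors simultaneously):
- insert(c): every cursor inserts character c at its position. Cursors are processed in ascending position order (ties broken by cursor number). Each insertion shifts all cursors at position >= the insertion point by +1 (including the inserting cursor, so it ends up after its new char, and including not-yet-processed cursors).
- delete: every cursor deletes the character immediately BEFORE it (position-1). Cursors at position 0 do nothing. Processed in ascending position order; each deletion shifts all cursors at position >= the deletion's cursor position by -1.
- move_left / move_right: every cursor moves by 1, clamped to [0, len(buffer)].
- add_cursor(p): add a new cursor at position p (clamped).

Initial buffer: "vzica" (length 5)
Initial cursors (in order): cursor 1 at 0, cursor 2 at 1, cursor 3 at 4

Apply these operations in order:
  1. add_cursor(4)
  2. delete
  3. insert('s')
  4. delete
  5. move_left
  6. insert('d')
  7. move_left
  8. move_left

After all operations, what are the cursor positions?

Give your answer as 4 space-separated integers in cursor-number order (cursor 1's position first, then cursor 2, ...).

Answer: 2 2 2 2

Derivation:
After op 1 (add_cursor(4)): buffer="vzica" (len 5), cursors c1@0 c2@1 c3@4 c4@4, authorship .....
After op 2 (delete): buffer="za" (len 2), cursors c1@0 c2@0 c3@1 c4@1, authorship ..
After op 3 (insert('s')): buffer="sszssa" (len 6), cursors c1@2 c2@2 c3@5 c4@5, authorship 12.34.
After op 4 (delete): buffer="za" (len 2), cursors c1@0 c2@0 c3@1 c4@1, authorship ..
After op 5 (move_left): buffer="za" (len 2), cursors c1@0 c2@0 c3@0 c4@0, authorship ..
After op 6 (insert('d')): buffer="ddddza" (len 6), cursors c1@4 c2@4 c3@4 c4@4, authorship 1234..
After op 7 (move_left): buffer="ddddza" (len 6), cursors c1@3 c2@3 c3@3 c4@3, authorship 1234..
After op 8 (move_left): buffer="ddddza" (len 6), cursors c1@2 c2@2 c3@2 c4@2, authorship 1234..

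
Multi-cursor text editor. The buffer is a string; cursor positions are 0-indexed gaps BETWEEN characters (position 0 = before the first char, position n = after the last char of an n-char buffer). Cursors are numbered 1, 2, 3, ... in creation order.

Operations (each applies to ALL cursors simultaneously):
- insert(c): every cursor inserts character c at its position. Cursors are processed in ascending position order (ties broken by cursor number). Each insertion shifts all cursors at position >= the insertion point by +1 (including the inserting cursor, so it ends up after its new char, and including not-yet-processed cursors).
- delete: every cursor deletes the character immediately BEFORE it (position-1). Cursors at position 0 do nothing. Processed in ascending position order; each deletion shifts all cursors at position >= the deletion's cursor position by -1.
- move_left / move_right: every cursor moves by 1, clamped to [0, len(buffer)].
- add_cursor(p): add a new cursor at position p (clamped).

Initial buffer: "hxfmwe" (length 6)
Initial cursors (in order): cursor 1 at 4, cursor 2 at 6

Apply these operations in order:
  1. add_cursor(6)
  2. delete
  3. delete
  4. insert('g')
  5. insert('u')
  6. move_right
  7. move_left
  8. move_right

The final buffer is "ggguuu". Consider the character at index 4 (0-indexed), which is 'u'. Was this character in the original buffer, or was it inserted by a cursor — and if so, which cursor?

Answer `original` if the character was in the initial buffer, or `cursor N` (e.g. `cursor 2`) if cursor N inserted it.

After op 1 (add_cursor(6)): buffer="hxfmwe" (len 6), cursors c1@4 c2@6 c3@6, authorship ......
After op 2 (delete): buffer="hxf" (len 3), cursors c1@3 c2@3 c3@3, authorship ...
After op 3 (delete): buffer="" (len 0), cursors c1@0 c2@0 c3@0, authorship 
After op 4 (insert('g')): buffer="ggg" (len 3), cursors c1@3 c2@3 c3@3, authorship 123
After op 5 (insert('u')): buffer="ggguuu" (len 6), cursors c1@6 c2@6 c3@6, authorship 123123
After op 6 (move_right): buffer="ggguuu" (len 6), cursors c1@6 c2@6 c3@6, authorship 123123
After op 7 (move_left): buffer="ggguuu" (len 6), cursors c1@5 c2@5 c3@5, authorship 123123
After op 8 (move_right): buffer="ggguuu" (len 6), cursors c1@6 c2@6 c3@6, authorship 123123
Authorship (.=original, N=cursor N): 1 2 3 1 2 3
Index 4: author = 2

Answer: cursor 2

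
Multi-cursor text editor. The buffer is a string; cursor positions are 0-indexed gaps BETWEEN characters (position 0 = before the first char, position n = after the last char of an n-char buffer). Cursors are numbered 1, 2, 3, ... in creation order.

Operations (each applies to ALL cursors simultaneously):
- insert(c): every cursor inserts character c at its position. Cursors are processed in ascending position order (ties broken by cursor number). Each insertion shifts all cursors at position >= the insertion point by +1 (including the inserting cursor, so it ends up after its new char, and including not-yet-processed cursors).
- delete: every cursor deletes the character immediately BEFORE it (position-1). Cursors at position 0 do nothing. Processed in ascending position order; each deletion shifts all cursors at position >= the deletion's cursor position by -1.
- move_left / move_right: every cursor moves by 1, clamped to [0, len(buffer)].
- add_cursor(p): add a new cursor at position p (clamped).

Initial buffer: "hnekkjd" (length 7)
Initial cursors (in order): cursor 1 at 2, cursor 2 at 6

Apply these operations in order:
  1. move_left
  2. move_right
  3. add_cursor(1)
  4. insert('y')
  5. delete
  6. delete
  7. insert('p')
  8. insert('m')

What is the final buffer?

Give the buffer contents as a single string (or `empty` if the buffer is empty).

Answer: ppmmekkpmd

Derivation:
After op 1 (move_left): buffer="hnekkjd" (len 7), cursors c1@1 c2@5, authorship .......
After op 2 (move_right): buffer="hnekkjd" (len 7), cursors c1@2 c2@6, authorship .......
After op 3 (add_cursor(1)): buffer="hnekkjd" (len 7), cursors c3@1 c1@2 c2@6, authorship .......
After op 4 (insert('y')): buffer="hynyekkjyd" (len 10), cursors c3@2 c1@4 c2@9, authorship .3.1....2.
After op 5 (delete): buffer="hnekkjd" (len 7), cursors c3@1 c1@2 c2@6, authorship .......
After op 6 (delete): buffer="ekkd" (len 4), cursors c1@0 c3@0 c2@3, authorship ....
After op 7 (insert('p')): buffer="ppekkpd" (len 7), cursors c1@2 c3@2 c2@6, authorship 13...2.
After op 8 (insert('m')): buffer="ppmmekkpmd" (len 10), cursors c1@4 c3@4 c2@9, authorship 1313...22.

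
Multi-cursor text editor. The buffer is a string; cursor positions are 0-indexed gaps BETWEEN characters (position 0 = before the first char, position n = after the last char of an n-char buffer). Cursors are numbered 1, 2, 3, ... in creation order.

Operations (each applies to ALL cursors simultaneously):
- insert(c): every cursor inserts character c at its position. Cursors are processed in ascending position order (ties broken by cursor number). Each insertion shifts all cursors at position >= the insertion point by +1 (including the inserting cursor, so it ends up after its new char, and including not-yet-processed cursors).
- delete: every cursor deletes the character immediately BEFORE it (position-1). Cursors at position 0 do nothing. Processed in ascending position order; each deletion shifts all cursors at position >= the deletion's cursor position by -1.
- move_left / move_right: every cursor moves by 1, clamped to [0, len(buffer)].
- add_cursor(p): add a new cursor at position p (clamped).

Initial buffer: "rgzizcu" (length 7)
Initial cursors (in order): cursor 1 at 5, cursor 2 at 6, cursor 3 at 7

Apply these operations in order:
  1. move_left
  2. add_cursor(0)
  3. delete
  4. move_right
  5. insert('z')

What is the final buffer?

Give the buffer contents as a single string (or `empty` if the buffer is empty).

After op 1 (move_left): buffer="rgzizcu" (len 7), cursors c1@4 c2@5 c3@6, authorship .......
After op 2 (add_cursor(0)): buffer="rgzizcu" (len 7), cursors c4@0 c1@4 c2@5 c3@6, authorship .......
After op 3 (delete): buffer="rgzu" (len 4), cursors c4@0 c1@3 c2@3 c3@3, authorship ....
After op 4 (move_right): buffer="rgzu" (len 4), cursors c4@1 c1@4 c2@4 c3@4, authorship ....
After op 5 (insert('z')): buffer="rzgzuzzz" (len 8), cursors c4@2 c1@8 c2@8 c3@8, authorship .4...123

Answer: rzgzuzzz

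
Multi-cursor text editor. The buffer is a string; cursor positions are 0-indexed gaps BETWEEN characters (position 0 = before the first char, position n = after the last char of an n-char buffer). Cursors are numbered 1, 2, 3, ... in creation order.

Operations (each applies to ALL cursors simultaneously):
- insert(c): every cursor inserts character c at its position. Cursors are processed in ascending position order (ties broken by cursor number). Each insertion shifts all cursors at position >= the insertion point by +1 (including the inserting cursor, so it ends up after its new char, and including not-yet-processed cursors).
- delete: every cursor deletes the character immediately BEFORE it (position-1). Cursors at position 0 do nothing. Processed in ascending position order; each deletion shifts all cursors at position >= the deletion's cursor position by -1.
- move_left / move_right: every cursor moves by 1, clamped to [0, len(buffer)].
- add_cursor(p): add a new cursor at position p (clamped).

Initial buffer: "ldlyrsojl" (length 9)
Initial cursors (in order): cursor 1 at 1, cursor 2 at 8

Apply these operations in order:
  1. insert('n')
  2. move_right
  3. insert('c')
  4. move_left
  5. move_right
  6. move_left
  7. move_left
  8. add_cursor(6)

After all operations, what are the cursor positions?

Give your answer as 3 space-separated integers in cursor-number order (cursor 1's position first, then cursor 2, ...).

Answer: 2 11 6

Derivation:
After op 1 (insert('n')): buffer="lndlyrsojnl" (len 11), cursors c1@2 c2@10, authorship .1.......2.
After op 2 (move_right): buffer="lndlyrsojnl" (len 11), cursors c1@3 c2@11, authorship .1.......2.
After op 3 (insert('c')): buffer="lndclyrsojnlc" (len 13), cursors c1@4 c2@13, authorship .1.1......2.2
After op 4 (move_left): buffer="lndclyrsojnlc" (len 13), cursors c1@3 c2@12, authorship .1.1......2.2
After op 5 (move_right): buffer="lndclyrsojnlc" (len 13), cursors c1@4 c2@13, authorship .1.1......2.2
After op 6 (move_left): buffer="lndclyrsojnlc" (len 13), cursors c1@3 c2@12, authorship .1.1......2.2
After op 7 (move_left): buffer="lndclyrsojnlc" (len 13), cursors c1@2 c2@11, authorship .1.1......2.2
After op 8 (add_cursor(6)): buffer="lndclyrsojnlc" (len 13), cursors c1@2 c3@6 c2@11, authorship .1.1......2.2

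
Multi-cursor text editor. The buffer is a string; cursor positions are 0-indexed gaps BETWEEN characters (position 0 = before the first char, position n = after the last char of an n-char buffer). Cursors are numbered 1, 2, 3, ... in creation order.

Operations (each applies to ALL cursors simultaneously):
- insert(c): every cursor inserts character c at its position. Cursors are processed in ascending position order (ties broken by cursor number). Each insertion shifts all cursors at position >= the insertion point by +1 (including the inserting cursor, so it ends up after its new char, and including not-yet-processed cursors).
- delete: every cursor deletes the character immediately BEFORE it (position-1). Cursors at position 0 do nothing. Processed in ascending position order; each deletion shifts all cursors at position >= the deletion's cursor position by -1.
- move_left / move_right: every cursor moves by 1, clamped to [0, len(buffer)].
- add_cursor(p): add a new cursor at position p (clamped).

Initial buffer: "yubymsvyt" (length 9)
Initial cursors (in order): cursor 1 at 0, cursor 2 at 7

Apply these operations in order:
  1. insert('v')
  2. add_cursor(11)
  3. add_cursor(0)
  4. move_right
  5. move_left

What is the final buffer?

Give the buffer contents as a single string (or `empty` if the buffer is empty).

Answer: vyubymsvvyt

Derivation:
After op 1 (insert('v')): buffer="vyubymsvvyt" (len 11), cursors c1@1 c2@9, authorship 1.......2..
After op 2 (add_cursor(11)): buffer="vyubymsvvyt" (len 11), cursors c1@1 c2@9 c3@11, authorship 1.......2..
After op 3 (add_cursor(0)): buffer="vyubymsvvyt" (len 11), cursors c4@0 c1@1 c2@9 c3@11, authorship 1.......2..
After op 4 (move_right): buffer="vyubymsvvyt" (len 11), cursors c4@1 c1@2 c2@10 c3@11, authorship 1.......2..
After op 5 (move_left): buffer="vyubymsvvyt" (len 11), cursors c4@0 c1@1 c2@9 c3@10, authorship 1.......2..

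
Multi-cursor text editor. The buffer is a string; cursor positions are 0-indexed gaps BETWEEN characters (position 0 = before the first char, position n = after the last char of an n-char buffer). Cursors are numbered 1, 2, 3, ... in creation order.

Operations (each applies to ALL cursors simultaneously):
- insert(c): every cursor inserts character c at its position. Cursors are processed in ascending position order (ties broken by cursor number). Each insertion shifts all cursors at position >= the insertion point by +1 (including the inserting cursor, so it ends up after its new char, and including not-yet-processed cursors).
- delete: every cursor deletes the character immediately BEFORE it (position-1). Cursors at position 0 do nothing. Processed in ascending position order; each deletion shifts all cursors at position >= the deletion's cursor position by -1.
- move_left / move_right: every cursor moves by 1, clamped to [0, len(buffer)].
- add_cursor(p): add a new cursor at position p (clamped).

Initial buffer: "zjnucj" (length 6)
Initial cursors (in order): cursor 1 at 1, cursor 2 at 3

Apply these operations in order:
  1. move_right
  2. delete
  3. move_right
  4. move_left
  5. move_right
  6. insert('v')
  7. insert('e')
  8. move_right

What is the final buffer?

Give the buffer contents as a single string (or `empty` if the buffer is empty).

After op 1 (move_right): buffer="zjnucj" (len 6), cursors c1@2 c2@4, authorship ......
After op 2 (delete): buffer="zncj" (len 4), cursors c1@1 c2@2, authorship ....
After op 3 (move_right): buffer="zncj" (len 4), cursors c1@2 c2@3, authorship ....
After op 4 (move_left): buffer="zncj" (len 4), cursors c1@1 c2@2, authorship ....
After op 5 (move_right): buffer="zncj" (len 4), cursors c1@2 c2@3, authorship ....
After op 6 (insert('v')): buffer="znvcvj" (len 6), cursors c1@3 c2@5, authorship ..1.2.
After op 7 (insert('e')): buffer="znvecvej" (len 8), cursors c1@4 c2@7, authorship ..11.22.
After op 8 (move_right): buffer="znvecvej" (len 8), cursors c1@5 c2@8, authorship ..11.22.

Answer: znvecvej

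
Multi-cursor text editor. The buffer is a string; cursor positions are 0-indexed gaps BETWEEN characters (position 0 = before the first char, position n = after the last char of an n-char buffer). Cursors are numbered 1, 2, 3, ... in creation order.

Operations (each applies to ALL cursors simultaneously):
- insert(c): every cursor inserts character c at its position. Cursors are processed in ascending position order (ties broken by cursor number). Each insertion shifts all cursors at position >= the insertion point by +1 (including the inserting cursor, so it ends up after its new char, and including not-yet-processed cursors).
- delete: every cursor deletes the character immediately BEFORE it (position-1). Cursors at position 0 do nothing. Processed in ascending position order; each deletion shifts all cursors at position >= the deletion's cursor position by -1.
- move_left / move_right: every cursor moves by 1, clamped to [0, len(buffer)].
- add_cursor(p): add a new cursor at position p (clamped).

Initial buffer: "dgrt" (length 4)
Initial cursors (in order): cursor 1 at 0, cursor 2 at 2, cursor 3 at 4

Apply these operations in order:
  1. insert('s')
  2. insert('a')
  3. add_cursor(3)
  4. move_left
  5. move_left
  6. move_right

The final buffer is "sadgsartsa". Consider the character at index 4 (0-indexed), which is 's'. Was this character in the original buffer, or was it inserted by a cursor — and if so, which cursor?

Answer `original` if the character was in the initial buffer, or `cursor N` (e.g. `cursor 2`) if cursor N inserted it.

Answer: cursor 2

Derivation:
After op 1 (insert('s')): buffer="sdgsrts" (len 7), cursors c1@1 c2@4 c3@7, authorship 1..2..3
After op 2 (insert('a')): buffer="sadgsartsa" (len 10), cursors c1@2 c2@6 c3@10, authorship 11..22..33
After op 3 (add_cursor(3)): buffer="sadgsartsa" (len 10), cursors c1@2 c4@3 c2@6 c3@10, authorship 11..22..33
After op 4 (move_left): buffer="sadgsartsa" (len 10), cursors c1@1 c4@2 c2@5 c3@9, authorship 11..22..33
After op 5 (move_left): buffer="sadgsartsa" (len 10), cursors c1@0 c4@1 c2@4 c3@8, authorship 11..22..33
After op 6 (move_right): buffer="sadgsartsa" (len 10), cursors c1@1 c4@2 c2@5 c3@9, authorship 11..22..33
Authorship (.=original, N=cursor N): 1 1 . . 2 2 . . 3 3
Index 4: author = 2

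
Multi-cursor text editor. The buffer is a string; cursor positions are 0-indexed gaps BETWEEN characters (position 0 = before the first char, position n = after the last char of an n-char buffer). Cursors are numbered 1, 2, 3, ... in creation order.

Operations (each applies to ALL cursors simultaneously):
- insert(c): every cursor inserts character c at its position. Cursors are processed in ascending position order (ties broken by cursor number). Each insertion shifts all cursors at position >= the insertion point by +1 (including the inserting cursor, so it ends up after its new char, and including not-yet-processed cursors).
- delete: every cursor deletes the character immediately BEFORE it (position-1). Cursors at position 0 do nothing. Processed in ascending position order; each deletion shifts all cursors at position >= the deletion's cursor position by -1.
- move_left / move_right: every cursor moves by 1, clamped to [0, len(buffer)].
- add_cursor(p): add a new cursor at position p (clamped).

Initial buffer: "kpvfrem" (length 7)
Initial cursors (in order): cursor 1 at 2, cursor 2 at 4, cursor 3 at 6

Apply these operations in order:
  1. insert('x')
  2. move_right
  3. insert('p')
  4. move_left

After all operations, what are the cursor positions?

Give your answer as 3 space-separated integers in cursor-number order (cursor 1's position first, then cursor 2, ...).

Answer: 4 8 12

Derivation:
After op 1 (insert('x')): buffer="kpxvfxrexm" (len 10), cursors c1@3 c2@6 c3@9, authorship ..1..2..3.
After op 2 (move_right): buffer="kpxvfxrexm" (len 10), cursors c1@4 c2@7 c3@10, authorship ..1..2..3.
After op 3 (insert('p')): buffer="kpxvpfxrpexmp" (len 13), cursors c1@5 c2@9 c3@13, authorship ..1.1.2.2.3.3
After op 4 (move_left): buffer="kpxvpfxrpexmp" (len 13), cursors c1@4 c2@8 c3@12, authorship ..1.1.2.2.3.3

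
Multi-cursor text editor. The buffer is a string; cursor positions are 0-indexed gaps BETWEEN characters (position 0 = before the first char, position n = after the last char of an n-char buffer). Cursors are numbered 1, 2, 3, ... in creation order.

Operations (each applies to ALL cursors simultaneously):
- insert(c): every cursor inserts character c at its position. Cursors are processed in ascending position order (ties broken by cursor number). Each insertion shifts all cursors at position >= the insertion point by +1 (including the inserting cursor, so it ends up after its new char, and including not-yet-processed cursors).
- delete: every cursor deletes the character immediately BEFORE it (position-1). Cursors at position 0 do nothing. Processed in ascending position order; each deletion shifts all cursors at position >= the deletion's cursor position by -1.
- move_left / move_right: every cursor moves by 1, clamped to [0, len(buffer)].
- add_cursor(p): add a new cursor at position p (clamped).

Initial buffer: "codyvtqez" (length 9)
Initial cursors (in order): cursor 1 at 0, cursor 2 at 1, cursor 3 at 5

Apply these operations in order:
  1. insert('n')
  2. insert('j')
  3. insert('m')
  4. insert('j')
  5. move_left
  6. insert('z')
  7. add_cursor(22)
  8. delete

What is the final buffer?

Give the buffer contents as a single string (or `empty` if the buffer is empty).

Answer: njmjcnjmjodyvnjmjtez

Derivation:
After op 1 (insert('n')): buffer="ncnodyvntqez" (len 12), cursors c1@1 c2@3 c3@8, authorship 1.2....3....
After op 2 (insert('j')): buffer="njcnjodyvnjtqez" (len 15), cursors c1@2 c2@5 c3@11, authorship 11.22....33....
After op 3 (insert('m')): buffer="njmcnjmodyvnjmtqez" (len 18), cursors c1@3 c2@7 c3@14, authorship 111.222....333....
After op 4 (insert('j')): buffer="njmjcnjmjodyvnjmjtqez" (len 21), cursors c1@4 c2@9 c3@17, authorship 1111.2222....3333....
After op 5 (move_left): buffer="njmjcnjmjodyvnjmjtqez" (len 21), cursors c1@3 c2@8 c3@16, authorship 1111.2222....3333....
After op 6 (insert('z')): buffer="njmzjcnjmzjodyvnjmzjtqez" (len 24), cursors c1@4 c2@10 c3@19, authorship 11111.22222....33333....
After op 7 (add_cursor(22)): buffer="njmzjcnjmzjodyvnjmzjtqez" (len 24), cursors c1@4 c2@10 c3@19 c4@22, authorship 11111.22222....33333....
After op 8 (delete): buffer="njmjcnjmjodyvnjmjtez" (len 20), cursors c1@3 c2@8 c3@16 c4@18, authorship 1111.2222....3333...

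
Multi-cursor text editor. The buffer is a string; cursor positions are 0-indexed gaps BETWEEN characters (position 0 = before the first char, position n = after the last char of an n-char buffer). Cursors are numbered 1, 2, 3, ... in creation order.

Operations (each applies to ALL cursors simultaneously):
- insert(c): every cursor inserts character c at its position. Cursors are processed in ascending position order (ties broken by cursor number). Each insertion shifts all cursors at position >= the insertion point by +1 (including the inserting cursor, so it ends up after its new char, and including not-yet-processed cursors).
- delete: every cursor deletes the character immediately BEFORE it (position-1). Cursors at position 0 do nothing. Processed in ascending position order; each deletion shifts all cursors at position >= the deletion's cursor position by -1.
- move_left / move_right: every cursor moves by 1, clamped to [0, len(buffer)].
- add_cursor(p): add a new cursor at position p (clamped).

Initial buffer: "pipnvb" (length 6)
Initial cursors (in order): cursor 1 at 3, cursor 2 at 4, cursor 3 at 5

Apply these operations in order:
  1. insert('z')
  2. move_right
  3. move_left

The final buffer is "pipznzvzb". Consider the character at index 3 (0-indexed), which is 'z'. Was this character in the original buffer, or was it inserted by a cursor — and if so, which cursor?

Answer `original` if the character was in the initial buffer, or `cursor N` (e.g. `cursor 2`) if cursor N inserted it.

Answer: cursor 1

Derivation:
After op 1 (insert('z')): buffer="pipznzvzb" (len 9), cursors c1@4 c2@6 c3@8, authorship ...1.2.3.
After op 2 (move_right): buffer="pipznzvzb" (len 9), cursors c1@5 c2@7 c3@9, authorship ...1.2.3.
After op 3 (move_left): buffer="pipznzvzb" (len 9), cursors c1@4 c2@6 c3@8, authorship ...1.2.3.
Authorship (.=original, N=cursor N): . . . 1 . 2 . 3 .
Index 3: author = 1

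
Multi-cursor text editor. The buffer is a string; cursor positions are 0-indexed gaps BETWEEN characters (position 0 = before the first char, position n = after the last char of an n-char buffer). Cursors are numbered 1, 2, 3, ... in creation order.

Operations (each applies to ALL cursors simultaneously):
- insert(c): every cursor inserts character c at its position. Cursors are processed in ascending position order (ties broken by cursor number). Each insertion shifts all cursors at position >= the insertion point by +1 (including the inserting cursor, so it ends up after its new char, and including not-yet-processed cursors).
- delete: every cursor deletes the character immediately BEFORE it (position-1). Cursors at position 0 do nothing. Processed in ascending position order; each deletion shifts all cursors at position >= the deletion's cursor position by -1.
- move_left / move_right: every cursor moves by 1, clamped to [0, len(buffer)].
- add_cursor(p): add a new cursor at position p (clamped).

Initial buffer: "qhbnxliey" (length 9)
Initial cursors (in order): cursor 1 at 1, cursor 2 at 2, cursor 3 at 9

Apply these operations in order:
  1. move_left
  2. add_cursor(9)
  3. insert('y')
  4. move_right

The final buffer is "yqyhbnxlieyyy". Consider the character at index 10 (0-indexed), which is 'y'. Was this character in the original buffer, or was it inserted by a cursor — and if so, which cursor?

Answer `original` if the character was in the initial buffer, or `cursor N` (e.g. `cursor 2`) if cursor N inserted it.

After op 1 (move_left): buffer="qhbnxliey" (len 9), cursors c1@0 c2@1 c3@8, authorship .........
After op 2 (add_cursor(9)): buffer="qhbnxliey" (len 9), cursors c1@0 c2@1 c3@8 c4@9, authorship .........
After op 3 (insert('y')): buffer="yqyhbnxlieyyy" (len 13), cursors c1@1 c2@3 c3@11 c4@13, authorship 1.2.......3.4
After op 4 (move_right): buffer="yqyhbnxlieyyy" (len 13), cursors c1@2 c2@4 c3@12 c4@13, authorship 1.2.......3.4
Authorship (.=original, N=cursor N): 1 . 2 . . . . . . . 3 . 4
Index 10: author = 3

Answer: cursor 3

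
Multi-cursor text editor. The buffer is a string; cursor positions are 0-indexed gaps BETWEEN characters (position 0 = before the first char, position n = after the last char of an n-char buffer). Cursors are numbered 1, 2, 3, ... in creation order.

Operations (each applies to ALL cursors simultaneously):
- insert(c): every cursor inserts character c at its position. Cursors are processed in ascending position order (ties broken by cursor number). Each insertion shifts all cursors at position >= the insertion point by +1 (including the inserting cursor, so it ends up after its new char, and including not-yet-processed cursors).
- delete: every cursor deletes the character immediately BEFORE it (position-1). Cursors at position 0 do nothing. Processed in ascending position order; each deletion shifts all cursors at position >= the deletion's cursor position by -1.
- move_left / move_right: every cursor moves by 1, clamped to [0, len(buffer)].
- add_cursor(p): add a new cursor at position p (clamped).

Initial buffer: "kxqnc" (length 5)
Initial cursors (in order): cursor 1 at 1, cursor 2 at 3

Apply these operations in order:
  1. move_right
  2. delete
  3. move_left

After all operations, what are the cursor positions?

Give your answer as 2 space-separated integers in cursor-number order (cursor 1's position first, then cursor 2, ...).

Answer: 0 1

Derivation:
After op 1 (move_right): buffer="kxqnc" (len 5), cursors c1@2 c2@4, authorship .....
After op 2 (delete): buffer="kqc" (len 3), cursors c1@1 c2@2, authorship ...
After op 3 (move_left): buffer="kqc" (len 3), cursors c1@0 c2@1, authorship ...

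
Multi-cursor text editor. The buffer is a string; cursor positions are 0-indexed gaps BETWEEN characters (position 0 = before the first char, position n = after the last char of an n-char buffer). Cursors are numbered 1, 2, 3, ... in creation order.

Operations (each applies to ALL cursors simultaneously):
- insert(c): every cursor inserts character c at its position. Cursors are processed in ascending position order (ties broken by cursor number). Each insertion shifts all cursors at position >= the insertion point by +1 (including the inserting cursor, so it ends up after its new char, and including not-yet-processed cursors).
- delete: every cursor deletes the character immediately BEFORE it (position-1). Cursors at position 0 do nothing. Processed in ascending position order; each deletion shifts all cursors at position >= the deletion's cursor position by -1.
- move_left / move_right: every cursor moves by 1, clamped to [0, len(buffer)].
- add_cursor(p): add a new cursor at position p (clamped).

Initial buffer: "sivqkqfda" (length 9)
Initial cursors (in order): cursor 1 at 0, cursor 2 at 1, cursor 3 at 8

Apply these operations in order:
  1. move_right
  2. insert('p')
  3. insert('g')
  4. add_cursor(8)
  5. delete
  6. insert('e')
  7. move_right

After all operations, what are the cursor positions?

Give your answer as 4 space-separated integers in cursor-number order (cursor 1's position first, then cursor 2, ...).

Answer: 4 7 15 9

Derivation:
After op 1 (move_right): buffer="sivqkqfda" (len 9), cursors c1@1 c2@2 c3@9, authorship .........
After op 2 (insert('p')): buffer="spipvqkqfdap" (len 12), cursors c1@2 c2@4 c3@12, authorship .1.2.......3
After op 3 (insert('g')): buffer="spgipgvqkqfdapg" (len 15), cursors c1@3 c2@6 c3@15, authorship .11.22.......33
After op 4 (add_cursor(8)): buffer="spgipgvqkqfdapg" (len 15), cursors c1@3 c2@6 c4@8 c3@15, authorship .11.22.......33
After op 5 (delete): buffer="spipvkqfdap" (len 11), cursors c1@2 c2@4 c4@5 c3@11, authorship .1.2......3
After op 6 (insert('e')): buffer="speipevekqfdape" (len 15), cursors c1@3 c2@6 c4@8 c3@15, authorship .11.22.4.....33
After op 7 (move_right): buffer="speipevekqfdape" (len 15), cursors c1@4 c2@7 c4@9 c3@15, authorship .11.22.4.....33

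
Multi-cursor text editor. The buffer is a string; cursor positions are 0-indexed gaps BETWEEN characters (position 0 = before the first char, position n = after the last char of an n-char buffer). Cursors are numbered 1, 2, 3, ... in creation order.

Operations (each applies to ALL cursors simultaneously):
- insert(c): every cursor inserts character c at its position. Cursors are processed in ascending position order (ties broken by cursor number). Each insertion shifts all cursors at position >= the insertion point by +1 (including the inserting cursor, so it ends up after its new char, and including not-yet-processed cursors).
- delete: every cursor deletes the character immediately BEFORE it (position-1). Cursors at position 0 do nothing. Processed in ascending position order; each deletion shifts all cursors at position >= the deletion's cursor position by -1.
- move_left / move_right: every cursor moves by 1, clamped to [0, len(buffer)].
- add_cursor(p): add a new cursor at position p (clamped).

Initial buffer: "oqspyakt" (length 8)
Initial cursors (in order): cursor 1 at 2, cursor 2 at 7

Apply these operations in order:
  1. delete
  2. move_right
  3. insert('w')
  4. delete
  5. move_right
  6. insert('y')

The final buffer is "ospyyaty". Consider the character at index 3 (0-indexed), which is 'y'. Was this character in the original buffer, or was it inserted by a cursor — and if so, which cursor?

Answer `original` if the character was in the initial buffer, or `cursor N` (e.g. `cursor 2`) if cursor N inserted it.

After op 1 (delete): buffer="ospyat" (len 6), cursors c1@1 c2@5, authorship ......
After op 2 (move_right): buffer="ospyat" (len 6), cursors c1@2 c2@6, authorship ......
After op 3 (insert('w')): buffer="oswpyatw" (len 8), cursors c1@3 c2@8, authorship ..1....2
After op 4 (delete): buffer="ospyat" (len 6), cursors c1@2 c2@6, authorship ......
After op 5 (move_right): buffer="ospyat" (len 6), cursors c1@3 c2@6, authorship ......
After op 6 (insert('y')): buffer="ospyyaty" (len 8), cursors c1@4 c2@8, authorship ...1...2
Authorship (.=original, N=cursor N): . . . 1 . . . 2
Index 3: author = 1

Answer: cursor 1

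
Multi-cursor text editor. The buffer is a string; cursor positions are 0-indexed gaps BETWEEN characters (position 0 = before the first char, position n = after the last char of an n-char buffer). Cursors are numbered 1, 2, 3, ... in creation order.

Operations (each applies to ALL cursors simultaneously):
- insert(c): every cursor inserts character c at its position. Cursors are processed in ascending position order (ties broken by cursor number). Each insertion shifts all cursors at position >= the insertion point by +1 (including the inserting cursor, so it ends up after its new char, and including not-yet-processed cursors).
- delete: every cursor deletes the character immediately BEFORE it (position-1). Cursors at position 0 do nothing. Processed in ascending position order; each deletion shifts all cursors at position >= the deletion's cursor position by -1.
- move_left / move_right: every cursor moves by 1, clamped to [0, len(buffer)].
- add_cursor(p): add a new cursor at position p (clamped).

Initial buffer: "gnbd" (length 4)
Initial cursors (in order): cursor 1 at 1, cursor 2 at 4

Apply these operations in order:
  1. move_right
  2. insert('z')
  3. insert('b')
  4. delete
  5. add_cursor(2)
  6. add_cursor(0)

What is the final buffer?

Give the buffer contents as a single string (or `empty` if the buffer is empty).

After op 1 (move_right): buffer="gnbd" (len 4), cursors c1@2 c2@4, authorship ....
After op 2 (insert('z')): buffer="gnzbdz" (len 6), cursors c1@3 c2@6, authorship ..1..2
After op 3 (insert('b')): buffer="gnzbbdzb" (len 8), cursors c1@4 c2@8, authorship ..11..22
After op 4 (delete): buffer="gnzbdz" (len 6), cursors c1@3 c2@6, authorship ..1..2
After op 5 (add_cursor(2)): buffer="gnzbdz" (len 6), cursors c3@2 c1@3 c2@6, authorship ..1..2
After op 6 (add_cursor(0)): buffer="gnzbdz" (len 6), cursors c4@0 c3@2 c1@3 c2@6, authorship ..1..2

Answer: gnzbdz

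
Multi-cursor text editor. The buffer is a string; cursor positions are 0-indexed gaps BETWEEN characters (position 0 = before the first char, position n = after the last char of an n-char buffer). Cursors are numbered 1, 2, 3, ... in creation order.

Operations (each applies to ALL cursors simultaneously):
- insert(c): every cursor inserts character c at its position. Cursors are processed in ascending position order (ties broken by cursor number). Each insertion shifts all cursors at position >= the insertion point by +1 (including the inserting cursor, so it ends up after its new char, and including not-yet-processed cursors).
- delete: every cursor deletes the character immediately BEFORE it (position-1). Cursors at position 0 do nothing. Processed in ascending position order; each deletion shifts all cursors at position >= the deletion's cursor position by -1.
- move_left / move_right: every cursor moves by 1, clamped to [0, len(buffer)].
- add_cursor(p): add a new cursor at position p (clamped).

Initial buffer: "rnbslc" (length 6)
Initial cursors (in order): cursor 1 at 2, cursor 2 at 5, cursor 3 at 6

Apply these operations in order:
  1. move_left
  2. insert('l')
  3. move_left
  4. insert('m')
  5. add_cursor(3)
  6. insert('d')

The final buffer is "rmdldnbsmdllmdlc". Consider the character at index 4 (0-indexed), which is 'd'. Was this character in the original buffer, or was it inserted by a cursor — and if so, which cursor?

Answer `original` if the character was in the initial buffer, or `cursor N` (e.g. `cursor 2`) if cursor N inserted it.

Answer: cursor 4

Derivation:
After op 1 (move_left): buffer="rnbslc" (len 6), cursors c1@1 c2@4 c3@5, authorship ......
After op 2 (insert('l')): buffer="rlnbslllc" (len 9), cursors c1@2 c2@6 c3@8, authorship .1...2.3.
After op 3 (move_left): buffer="rlnbslllc" (len 9), cursors c1@1 c2@5 c3@7, authorship .1...2.3.
After op 4 (insert('m')): buffer="rmlnbsmllmlc" (len 12), cursors c1@2 c2@7 c3@10, authorship .11...22.33.
After op 5 (add_cursor(3)): buffer="rmlnbsmllmlc" (len 12), cursors c1@2 c4@3 c2@7 c3@10, authorship .11...22.33.
After op 6 (insert('d')): buffer="rmdldnbsmdllmdlc" (len 16), cursors c1@3 c4@5 c2@10 c3@14, authorship .1114...222.333.
Authorship (.=original, N=cursor N): . 1 1 1 4 . . . 2 2 2 . 3 3 3 .
Index 4: author = 4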